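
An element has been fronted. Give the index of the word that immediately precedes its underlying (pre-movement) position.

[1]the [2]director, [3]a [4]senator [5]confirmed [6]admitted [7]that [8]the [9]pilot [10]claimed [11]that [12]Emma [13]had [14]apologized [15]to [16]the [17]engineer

The displaced element is "the director" (word 2).
It is linked across 1 clause boundary (Ø).
It functions as the subject of "admitted", so the gap sits immediately after word 5 ("confirmed").
Base order: A senator confirmed that the director admitted that the pilot claimed that Emma had apologized to the engineer.

5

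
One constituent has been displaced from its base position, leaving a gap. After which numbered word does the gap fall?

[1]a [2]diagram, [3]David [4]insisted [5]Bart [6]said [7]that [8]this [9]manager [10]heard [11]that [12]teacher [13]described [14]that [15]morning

The displaced element is "a diagram" (word 2).
It is linked across 3 clause boundaries (Ø → that → Ø).
It functions as the direct object of "described", so the gap sits immediately after word 13 ("described").
Base order: David insisted Bart said that this manager heard that teacher described a diagram that morning.

13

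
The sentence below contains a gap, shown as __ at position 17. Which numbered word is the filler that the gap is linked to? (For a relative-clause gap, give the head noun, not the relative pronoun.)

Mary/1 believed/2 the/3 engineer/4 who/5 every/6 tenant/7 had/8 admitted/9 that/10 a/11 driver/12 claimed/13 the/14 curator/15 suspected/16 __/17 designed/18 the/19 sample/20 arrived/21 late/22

4

The gap at 17 is the subject of "designed", inside a relative clause.
The relative pronoun is "who" (word 5); it is bound by the head noun immediately before it.
Its filler is the head noun "engineer", at word 4.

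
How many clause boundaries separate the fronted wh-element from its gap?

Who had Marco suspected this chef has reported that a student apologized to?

2

"who" is extracted from the PP object of "apologized".
Boundaries crossed, outermost first: [Ø], [that] — 2 in total.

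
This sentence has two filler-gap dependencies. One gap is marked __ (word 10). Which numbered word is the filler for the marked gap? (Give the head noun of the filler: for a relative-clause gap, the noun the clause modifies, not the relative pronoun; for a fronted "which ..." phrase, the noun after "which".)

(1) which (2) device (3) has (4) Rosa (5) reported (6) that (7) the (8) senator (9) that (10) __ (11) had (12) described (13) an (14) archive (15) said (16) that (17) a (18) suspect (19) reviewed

The marked gap is inside the relative clause, the subject of "described".
Its filler is the head noun "senator" (via "that"), at word 8.
(The other dependency links word 2 to a gap after word 19.)

8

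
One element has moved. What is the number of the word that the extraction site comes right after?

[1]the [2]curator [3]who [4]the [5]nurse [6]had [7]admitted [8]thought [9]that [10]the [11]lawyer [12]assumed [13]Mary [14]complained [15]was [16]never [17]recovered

The displaced element is "the curator" (word 2).
It is linked across 1 clause boundary (Ø).
It functions as the subject of "thought", so the gap sits immediately after word 7 ("admitted").
Base order: The nurse had admitted that the curator thought that the lawyer assumed Mary complained.

7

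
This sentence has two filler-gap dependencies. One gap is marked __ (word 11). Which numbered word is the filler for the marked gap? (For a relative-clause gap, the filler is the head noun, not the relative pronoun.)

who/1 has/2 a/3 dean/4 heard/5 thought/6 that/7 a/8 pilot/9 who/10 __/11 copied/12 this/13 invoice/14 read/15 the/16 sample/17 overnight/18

The marked gap is inside the relative clause, the subject of "copied".
Its filler is the head noun "pilot" (via "who"), at word 9.
(The other dependency links word 1 to a gap after word 5.)

9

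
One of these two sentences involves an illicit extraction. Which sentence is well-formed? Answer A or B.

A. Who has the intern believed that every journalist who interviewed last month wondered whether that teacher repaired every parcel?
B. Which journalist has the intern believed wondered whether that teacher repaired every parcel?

B

In A, the wh-phrase is extracted from inside a complex-NP island (relative clause) (introduced by "who"), which blocks movement.
In B, the extraction path crosses only that-complement boundaries, which are transparent.
So B is grammatical.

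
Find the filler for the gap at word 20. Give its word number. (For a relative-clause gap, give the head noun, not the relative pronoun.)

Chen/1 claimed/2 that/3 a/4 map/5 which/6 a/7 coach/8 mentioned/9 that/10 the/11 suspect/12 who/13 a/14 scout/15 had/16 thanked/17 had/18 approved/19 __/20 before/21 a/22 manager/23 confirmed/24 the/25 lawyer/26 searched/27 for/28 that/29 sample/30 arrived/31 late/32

5

The gap at 20 is the object of "approved", inside a relative clause.
The relative pronoun is "which" (word 6); it is bound by the head noun immediately before it.
Its filler is the head noun "map", at word 5.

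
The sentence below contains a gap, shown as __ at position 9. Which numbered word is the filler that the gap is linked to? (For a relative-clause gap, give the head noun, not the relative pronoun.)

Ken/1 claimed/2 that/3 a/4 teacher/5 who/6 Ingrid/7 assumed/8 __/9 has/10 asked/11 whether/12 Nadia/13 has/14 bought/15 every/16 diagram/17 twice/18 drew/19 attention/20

The gap at 9 is the subject of "asked", inside a relative clause.
The relative pronoun is "who" (word 6); it is bound by the head noun immediately before it.
Its filler is the head noun "teacher", at word 5.

5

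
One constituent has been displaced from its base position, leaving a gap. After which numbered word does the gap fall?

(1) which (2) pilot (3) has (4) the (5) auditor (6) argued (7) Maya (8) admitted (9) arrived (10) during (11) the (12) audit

8

The displaced element is "which pilot" (word 2).
It is linked across 2 clause boundaries (Ø → Ø).
It functions as the subject of "arrived", so the gap sits immediately after word 8 ("admitted").
Base order: The auditor has argued Maya admitted that which pilot arrived during the audit.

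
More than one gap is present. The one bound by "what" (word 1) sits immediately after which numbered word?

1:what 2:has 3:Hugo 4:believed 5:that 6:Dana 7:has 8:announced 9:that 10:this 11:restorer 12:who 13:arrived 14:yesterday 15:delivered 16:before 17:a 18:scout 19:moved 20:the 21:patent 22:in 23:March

15

The displaced element is "what" (word 1).
It is linked across 2 clause boundaries (that → that).
It functions as the direct object of "delivered", so the gap sits immediately after word 15 ("delivered").
Base order: Hugo has believed that Dana has announced that this restorer who arrived yesterday delivered what before a scout moved the patent in March.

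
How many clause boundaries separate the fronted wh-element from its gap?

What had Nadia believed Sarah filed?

1

"what" is extracted from the object of "filed".
Boundaries crossed, outermost first: [Ø] — 1 in total.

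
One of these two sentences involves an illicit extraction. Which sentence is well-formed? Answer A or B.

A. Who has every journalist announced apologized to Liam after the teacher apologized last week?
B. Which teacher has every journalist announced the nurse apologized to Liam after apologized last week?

A

In B, the wh-phrase is extracted from inside an adjunct island (introduced by "after"), which blocks movement.
In A, the extraction path crosses only that-complement boundaries, which are transparent.
So A is grammatical.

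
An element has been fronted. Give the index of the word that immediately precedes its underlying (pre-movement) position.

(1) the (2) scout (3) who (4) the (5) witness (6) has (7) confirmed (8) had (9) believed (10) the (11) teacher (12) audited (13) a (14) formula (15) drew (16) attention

The displaced element is "the scout" (word 2).
It is linked across 1 clause boundary (Ø).
It functions as the subject of "believed", so the gap sits immediately after word 7 ("confirmed").
Base order: The witness has confirmed that the scout had believed the teacher audited a formula.

7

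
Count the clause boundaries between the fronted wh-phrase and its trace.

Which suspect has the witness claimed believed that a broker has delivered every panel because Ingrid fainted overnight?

1

"which suspect" is extracted from the subject of "believed".
Boundaries crossed, outermost first: [Ø] — 1 in total.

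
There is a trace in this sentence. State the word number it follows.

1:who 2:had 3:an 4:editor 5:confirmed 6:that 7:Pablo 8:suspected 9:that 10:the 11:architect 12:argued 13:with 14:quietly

The displaced element is "who" (word 1).
It is linked across 2 clause boundaries (that → that).
It functions as the object of the preposition "with" of "argued", so the gap sits immediately after word 13 ("with").
Base order: An editor had confirmed that Pablo suspected that the architect argued with who quietly.

13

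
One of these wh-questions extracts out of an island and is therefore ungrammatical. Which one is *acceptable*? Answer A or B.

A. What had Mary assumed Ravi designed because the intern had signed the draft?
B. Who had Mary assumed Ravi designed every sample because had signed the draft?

A

In B, the wh-phrase is extracted from inside an adjunct island (introduced by "because"), which blocks movement.
In A, the extraction path crosses only that-complement boundaries, which are transparent.
So A is grammatical.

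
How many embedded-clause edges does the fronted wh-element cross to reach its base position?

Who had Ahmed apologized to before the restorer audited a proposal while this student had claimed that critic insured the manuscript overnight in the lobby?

0

"who" originates inside the matrix clause — no clause boundary is crossed.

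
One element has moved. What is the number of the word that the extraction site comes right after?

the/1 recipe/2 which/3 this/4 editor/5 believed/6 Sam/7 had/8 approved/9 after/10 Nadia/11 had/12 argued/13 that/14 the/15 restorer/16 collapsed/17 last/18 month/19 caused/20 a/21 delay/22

9

The displaced element is "the recipe" (word 2).
It is linked across 1 clause boundary (Ø).
It functions as the direct object of "approved", so the gap sits immediately after word 9 ("approved").
Base order: This editor believed Sam had approved the recipe after Nadia had argued that the restorer collapsed last month.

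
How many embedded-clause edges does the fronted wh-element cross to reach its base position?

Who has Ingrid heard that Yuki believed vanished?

2

"who" is extracted from the subject of "vanished".
Boundaries crossed, outermost first: [that], [Ø] — 2 in total.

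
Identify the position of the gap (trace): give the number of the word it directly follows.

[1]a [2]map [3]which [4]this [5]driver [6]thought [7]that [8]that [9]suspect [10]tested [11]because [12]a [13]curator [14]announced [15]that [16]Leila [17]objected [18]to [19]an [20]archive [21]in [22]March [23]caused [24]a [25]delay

The displaced element is "a map" (word 2).
It is linked across 1 clause boundary (that).
It functions as the direct object of "tested", so the gap sits immediately after word 10 ("tested").
Base order: This driver thought that that suspect tested a map because a curator announced that Leila objected to an archive in March.

10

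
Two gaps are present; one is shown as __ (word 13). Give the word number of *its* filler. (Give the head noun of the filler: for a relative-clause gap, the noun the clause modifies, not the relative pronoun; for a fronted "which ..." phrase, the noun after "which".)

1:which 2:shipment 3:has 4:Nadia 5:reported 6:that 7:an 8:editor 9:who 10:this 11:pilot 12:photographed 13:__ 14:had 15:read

The marked gap is inside the relative clause, the direct object of "photographed".
Its filler is the head noun "editor" (via "who"), at word 8.
(The other dependency links word 2 to a gap after word 15.)

8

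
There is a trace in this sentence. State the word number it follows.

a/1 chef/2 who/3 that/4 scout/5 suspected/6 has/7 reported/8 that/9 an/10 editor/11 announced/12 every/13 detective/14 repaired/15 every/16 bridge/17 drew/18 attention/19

The displaced element is "a chef" (word 2).
It is linked across 1 clause boundary (Ø).
It functions as the subject of "reported", so the gap sits immediately after word 6 ("suspected").
Base order: That scout suspected that a chef has reported that an editor announced every detective repaired every bridge.

6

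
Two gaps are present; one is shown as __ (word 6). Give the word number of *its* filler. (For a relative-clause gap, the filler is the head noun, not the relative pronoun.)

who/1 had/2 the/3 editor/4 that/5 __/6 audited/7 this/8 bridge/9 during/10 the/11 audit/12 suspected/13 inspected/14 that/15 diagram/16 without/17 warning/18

4

The marked gap is inside the relative clause, the subject of "audited".
Its filler is the head noun "editor" (via "that"), at word 4.
(The other dependency links word 1 to a gap after word 13.)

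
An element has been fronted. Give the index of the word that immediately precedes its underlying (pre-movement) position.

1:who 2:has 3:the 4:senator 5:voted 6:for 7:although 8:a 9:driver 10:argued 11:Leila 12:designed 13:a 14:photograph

6

The displaced element is "who" (word 1).
It functions as the object of the preposition "for" of "voted", so the gap sits immediately after word 6 ("for").
Base order: The senator has voted for who although a driver argued Leila designed a photograph.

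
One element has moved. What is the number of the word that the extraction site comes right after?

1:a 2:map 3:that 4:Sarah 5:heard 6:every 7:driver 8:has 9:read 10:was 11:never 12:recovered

9

The displaced element is "a map" (word 2).
It is linked across 1 clause boundary (Ø).
It functions as the direct object of "read", so the gap sits immediately after word 9 ("read").
Base order: Sarah heard every driver has read a map.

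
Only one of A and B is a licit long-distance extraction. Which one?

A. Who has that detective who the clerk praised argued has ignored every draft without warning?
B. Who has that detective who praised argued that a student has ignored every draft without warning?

In B, the wh-phrase is extracted from inside a complex-NP island (relative clause) (introduced by "who"), which blocks movement.
In A, the extraction path crosses only that-complement boundaries, which are transparent.
So A is grammatical.

A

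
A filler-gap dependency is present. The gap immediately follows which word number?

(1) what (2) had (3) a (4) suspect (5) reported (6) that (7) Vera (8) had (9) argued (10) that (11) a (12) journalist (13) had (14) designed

The displaced element is "what" (word 1).
It is linked across 2 clause boundaries (that → that).
It functions as the direct object of "designed", so the gap sits immediately after word 14 ("designed").
Base order: A suspect had reported that Vera had argued that a journalist had designed what.

14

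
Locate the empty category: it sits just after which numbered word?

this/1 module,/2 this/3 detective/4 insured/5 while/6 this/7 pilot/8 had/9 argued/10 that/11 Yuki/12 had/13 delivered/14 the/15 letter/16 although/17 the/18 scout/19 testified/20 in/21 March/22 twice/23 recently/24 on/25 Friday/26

The displaced element is "this module" (word 2).
It functions as the direct object of "insured", so the gap sits immediately after word 5 ("insured").
Base order: This detective insured this module while this pilot had argued that Yuki had delivered the letter although the scout testified in March twice recently on Friday.

5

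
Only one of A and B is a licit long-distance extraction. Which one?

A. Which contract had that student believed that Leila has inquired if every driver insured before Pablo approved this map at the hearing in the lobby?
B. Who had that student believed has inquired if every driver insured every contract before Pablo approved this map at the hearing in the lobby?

In A, the wh-phrase is extracted from inside a wh-island (introduced by "if"), which blocks movement.
In B, the extraction path crosses only that-complement boundaries, which are transparent.
So B is grammatical.

B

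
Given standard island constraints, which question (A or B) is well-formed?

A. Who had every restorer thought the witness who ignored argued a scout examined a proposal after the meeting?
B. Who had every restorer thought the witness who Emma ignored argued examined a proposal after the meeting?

B

In A, the wh-phrase is extracted from inside a complex-NP island (relative clause) (introduced by "who"), which blocks movement.
In B, the extraction path crosses only that-complement boundaries, which are transparent.
So B is grammatical.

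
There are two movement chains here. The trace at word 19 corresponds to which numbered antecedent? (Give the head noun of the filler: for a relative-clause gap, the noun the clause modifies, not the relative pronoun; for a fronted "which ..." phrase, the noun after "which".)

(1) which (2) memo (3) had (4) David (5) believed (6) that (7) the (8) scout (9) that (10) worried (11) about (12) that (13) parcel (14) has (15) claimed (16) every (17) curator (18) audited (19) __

The marked gap is the direct object of "audited".
Its filler is the fronted wh-phrase "which memo", at word 2.
(The other dependency links word 8 to a gap after word 9.)

2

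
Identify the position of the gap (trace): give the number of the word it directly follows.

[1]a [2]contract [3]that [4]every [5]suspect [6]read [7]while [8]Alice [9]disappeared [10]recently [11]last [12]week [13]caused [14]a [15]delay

The displaced element is "a contract" (word 2).
It functions as the direct object of "read", so the gap sits immediately after word 6 ("read").
Base order: Every suspect read a contract while Alice disappeared recently last week.

6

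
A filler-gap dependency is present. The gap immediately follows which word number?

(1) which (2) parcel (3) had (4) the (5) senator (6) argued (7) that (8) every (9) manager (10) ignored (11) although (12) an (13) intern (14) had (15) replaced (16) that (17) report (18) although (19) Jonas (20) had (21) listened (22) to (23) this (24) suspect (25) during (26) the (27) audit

10

The displaced element is "which parcel" (word 2).
It is linked across 1 clause boundary (that).
It functions as the direct object of "ignored", so the gap sits immediately after word 10 ("ignored").
Base order: The senator had argued that every manager ignored which parcel although an intern had replaced that report although Jonas had listened to this suspect during the audit.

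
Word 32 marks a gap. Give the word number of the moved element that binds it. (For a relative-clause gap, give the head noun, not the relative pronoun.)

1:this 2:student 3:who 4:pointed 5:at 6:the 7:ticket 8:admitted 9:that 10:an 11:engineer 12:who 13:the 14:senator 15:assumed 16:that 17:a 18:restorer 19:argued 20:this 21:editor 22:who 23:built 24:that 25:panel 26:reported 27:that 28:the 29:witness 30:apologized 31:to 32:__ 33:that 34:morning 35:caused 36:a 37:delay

The gap at 32 is the prepositional object of "apologized", inside a relative clause.
The relative pronoun is "who" (word 12); it is bound by the head noun immediately before it.
Its filler is the head noun "engineer", at word 11.

11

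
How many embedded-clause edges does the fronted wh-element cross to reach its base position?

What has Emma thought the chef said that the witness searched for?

"what" is extracted from the PP object of "searched".
Boundaries crossed, outermost first: [Ø], [that] — 2 in total.

2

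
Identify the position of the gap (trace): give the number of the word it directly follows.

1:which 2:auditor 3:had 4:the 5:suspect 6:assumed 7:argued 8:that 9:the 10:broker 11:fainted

6

The displaced element is "which auditor" (word 2).
It is linked across 1 clause boundary (Ø).
It functions as the subject of "argued", so the gap sits immediately after word 6 ("assumed").
Base order: The suspect had assumed which auditor argued that the broker fainted.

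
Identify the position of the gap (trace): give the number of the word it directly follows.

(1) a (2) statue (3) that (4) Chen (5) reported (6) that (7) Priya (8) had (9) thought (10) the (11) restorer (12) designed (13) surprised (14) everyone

12

The displaced element is "a statue" (word 2).
It is linked across 2 clause boundaries (that → Ø).
It functions as the direct object of "designed", so the gap sits immediately after word 12 ("designed").
Base order: Chen reported that Priya had thought the restorer designed a statue.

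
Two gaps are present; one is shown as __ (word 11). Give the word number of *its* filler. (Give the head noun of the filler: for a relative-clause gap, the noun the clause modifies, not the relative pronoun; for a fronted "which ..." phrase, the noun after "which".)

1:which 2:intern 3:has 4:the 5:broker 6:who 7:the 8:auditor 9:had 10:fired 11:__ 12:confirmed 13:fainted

5

The marked gap is inside the relative clause, the direct object of "fired".
Its filler is the head noun "broker" (via "who"), at word 5.
(The other dependency links word 2 to a gap after word 12.)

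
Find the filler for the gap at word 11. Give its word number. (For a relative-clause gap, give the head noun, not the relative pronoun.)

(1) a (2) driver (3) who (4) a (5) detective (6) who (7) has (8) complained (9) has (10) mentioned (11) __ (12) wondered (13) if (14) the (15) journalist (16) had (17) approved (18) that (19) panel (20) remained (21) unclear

2

The gap at 11 is the subject of "wondered", inside a relative clause.
The relative pronoun is "who" (word 3); it is bound by the head noun immediately before it.
Its filler is the head noun "driver", at word 2.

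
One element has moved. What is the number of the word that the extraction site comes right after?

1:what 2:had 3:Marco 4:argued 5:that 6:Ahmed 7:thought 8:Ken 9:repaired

The displaced element is "what" (word 1).
It is linked across 2 clause boundaries (that → Ø).
It functions as the direct object of "repaired", so the gap sits immediately after word 9 ("repaired").
Base order: Marco had argued that Ahmed thought Ken repaired what.

9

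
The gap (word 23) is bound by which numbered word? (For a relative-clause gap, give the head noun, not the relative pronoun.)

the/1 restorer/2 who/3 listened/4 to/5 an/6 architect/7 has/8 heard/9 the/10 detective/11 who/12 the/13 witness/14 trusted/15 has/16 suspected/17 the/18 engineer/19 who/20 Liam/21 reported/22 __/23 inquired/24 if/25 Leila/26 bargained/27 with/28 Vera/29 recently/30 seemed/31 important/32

19

The gap at 23 is the subject of "inquired", inside a relative clause.
The relative pronoun is "who" (word 20); it is bound by the head noun immediately before it.
Its filler is the head noun "engineer", at word 19.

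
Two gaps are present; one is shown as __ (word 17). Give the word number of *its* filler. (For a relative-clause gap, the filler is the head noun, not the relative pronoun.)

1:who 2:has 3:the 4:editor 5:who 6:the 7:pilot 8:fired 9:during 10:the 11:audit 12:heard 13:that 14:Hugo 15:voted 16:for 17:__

The marked gap is the object of the preposition "for" of "voted".
Its filler is the fronted wh-phrase "who", at word 1.
(The other dependency links word 4 to a gap after word 8.)

1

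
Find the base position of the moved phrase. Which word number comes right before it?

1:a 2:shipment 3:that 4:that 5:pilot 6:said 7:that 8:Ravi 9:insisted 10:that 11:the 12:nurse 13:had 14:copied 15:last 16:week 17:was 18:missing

14

The displaced element is "a shipment" (word 2).
It is linked across 2 clause boundaries (that → that).
It functions as the direct object of "copied", so the gap sits immediately after word 14 ("copied").
Base order: That pilot said that Ravi insisted that the nurse had copied a shipment last week.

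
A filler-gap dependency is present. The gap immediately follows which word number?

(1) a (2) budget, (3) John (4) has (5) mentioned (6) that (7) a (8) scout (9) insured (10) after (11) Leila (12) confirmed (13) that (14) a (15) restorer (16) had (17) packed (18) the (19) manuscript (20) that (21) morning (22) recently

The displaced element is "a budget" (word 2).
It is linked across 1 clause boundary (that).
It functions as the direct object of "insured", so the gap sits immediately after word 9 ("insured").
Base order: John has mentioned that a scout insured a budget after Leila confirmed that a restorer had packed the manuscript that morning recently.

9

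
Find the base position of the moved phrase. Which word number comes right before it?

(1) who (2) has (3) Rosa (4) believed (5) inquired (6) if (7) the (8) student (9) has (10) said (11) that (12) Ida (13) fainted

4

The displaced element is "who" (word 1).
It is linked across 1 clause boundary (Ø).
It functions as the subject of "inquired", so the gap sits immediately after word 4 ("believed").
Base order: Rosa has believed that who inquired if the student has said that Ida fainted.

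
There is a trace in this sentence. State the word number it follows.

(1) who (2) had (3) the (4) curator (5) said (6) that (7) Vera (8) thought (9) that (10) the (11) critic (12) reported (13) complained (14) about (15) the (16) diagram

12

The displaced element is "who" (word 1).
It is linked across 3 clause boundaries (that → that → Ø).
It functions as the subject of "complained", so the gap sits immediately after word 12 ("reported").
Base order: The curator had said that Vera thought that the critic reported who complained about the diagram.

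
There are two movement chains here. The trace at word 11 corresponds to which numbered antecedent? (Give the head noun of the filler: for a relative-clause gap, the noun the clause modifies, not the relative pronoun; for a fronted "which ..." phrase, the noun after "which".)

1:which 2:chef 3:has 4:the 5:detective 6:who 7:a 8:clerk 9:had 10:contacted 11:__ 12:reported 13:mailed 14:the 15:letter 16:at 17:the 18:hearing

5

The marked gap is inside the relative clause, the direct object of "contacted".
Its filler is the head noun "detective" (via "who"), at word 5.
(The other dependency links word 2 to a gap after word 12.)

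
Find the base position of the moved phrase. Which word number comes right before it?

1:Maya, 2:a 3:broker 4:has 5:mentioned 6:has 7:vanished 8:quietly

The displaced element is "Maya" (word 1).
It is linked across 1 clause boundary (Ø).
It functions as the subject of "vanished", so the gap sits immediately after word 5 ("mentioned").
Base order: A broker has mentioned that Maya has vanished quietly.

5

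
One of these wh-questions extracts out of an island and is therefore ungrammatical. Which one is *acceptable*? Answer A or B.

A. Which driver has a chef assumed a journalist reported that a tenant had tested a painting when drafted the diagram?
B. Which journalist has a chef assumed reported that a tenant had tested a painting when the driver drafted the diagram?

B

In A, the wh-phrase is extracted from inside an adjunct island (introduced by "when"), which blocks movement.
In B, the extraction path crosses only that-complement boundaries, which are transparent.
So B is grammatical.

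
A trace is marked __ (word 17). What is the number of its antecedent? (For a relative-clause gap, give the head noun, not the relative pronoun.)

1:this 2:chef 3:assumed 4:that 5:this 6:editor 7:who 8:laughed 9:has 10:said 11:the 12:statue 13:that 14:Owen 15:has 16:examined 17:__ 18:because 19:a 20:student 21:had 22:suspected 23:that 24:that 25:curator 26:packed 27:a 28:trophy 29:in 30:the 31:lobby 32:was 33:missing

12

The gap at 17 is the object of "examined", inside a relative clause.
The relative pronoun is "that" (word 13); it is bound by the head noun immediately before it.
Its filler is the head noun "statue", at word 12.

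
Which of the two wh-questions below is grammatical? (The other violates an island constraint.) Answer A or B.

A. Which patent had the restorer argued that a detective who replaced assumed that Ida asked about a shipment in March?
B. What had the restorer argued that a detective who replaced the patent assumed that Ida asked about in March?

B

In A, the wh-phrase is extracted from inside a complex-NP island (relative clause) (introduced by "who"), which blocks movement.
In B, the extraction path crosses only that-complement boundaries, which are transparent.
So B is grammatical.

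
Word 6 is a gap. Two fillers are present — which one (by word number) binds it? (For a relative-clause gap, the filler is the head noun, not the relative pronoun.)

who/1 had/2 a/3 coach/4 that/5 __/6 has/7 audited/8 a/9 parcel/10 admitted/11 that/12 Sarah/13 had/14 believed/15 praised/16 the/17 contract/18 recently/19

The marked gap is inside the relative clause, the subject of "audited".
Its filler is the head noun "coach" (via "that"), at word 4.
(The other dependency links word 1 to a gap after word 15.)

4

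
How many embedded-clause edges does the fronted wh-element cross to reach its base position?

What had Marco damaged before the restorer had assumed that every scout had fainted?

"what" originates inside the matrix clause — no clause boundary is crossed.

0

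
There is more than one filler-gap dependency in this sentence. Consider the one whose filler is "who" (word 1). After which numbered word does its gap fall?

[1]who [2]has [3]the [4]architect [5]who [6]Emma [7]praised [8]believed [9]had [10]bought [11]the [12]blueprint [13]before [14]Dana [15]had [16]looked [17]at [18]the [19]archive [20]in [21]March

The displaced element is "who" (word 1).
It is linked across 1 clause boundary (Ø).
It functions as the subject of "bought", so the gap sits immediately after word 8 ("believed").
Base order: The architect who Emma praised has believed who had bought the blueprint before Dana had looked at the archive in March.

8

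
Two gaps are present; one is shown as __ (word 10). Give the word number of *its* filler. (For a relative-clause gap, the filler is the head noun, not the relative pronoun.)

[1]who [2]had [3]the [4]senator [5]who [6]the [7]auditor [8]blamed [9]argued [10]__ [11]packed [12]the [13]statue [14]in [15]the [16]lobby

The marked gap is the subject of "packed".
Its filler is the fronted wh-phrase "who", at word 1.
(The other dependency links word 4 to a gap after word 8.)

1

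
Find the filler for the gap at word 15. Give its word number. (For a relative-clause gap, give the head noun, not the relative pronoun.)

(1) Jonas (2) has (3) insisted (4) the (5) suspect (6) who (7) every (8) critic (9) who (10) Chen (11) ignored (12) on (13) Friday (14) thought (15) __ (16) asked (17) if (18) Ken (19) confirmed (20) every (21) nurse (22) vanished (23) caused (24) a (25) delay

5

The gap at 15 is the subject of "asked", inside a relative clause.
The relative pronoun is "who" (word 6); it is bound by the head noun immediately before it.
Its filler is the head noun "suspect", at word 5.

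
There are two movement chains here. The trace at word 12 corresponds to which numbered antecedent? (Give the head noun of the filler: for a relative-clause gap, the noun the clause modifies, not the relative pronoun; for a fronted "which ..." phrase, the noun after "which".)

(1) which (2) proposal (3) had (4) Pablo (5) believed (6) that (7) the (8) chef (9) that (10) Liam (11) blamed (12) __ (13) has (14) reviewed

8

The marked gap is inside the relative clause, the direct object of "blamed".
Its filler is the head noun "chef" (via "that"), at word 8.
(The other dependency links word 2 to a gap after word 14.)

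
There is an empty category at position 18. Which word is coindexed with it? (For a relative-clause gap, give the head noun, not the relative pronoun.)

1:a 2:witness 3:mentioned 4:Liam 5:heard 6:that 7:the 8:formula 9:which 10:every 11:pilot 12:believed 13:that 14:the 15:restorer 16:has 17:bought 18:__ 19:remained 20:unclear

The gap at 18 is the object of "bought", inside a relative clause.
The relative pronoun is "which" (word 9); it is bound by the head noun immediately before it.
Its filler is the head noun "formula", at word 8.

8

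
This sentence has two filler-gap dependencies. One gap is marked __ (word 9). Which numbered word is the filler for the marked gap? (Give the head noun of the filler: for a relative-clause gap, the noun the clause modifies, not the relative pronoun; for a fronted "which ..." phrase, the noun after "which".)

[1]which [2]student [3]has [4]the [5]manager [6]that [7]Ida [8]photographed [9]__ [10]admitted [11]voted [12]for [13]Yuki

The marked gap is inside the relative clause, the direct object of "photographed".
Its filler is the head noun "manager" (via "that"), at word 5.
(The other dependency links word 2 to a gap after word 10.)

5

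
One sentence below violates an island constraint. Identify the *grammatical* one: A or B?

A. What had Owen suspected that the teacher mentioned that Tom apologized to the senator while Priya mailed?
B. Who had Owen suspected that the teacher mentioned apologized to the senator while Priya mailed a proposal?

In A, the wh-phrase is extracted from inside an adjunct island (introduced by "while"), which blocks movement.
In B, the extraction path crosses only that-complement boundaries, which are transparent.
So B is grammatical.

B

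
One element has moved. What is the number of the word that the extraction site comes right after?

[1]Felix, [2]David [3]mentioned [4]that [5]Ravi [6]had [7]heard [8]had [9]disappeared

7

The displaced element is "Felix" (word 1).
It is linked across 2 clause boundaries (that → Ø).
It functions as the subject of "disappeared", so the gap sits immediately after word 7 ("heard").
Base order: David mentioned that Ravi had heard Felix had disappeared.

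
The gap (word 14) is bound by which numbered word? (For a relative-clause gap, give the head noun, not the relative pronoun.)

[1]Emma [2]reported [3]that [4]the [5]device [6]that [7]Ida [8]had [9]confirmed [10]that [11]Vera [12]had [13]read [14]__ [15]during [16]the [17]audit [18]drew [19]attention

5

The gap at 14 is the object of "read", inside a relative clause.
The relative pronoun is "that" (word 6); it is bound by the head noun immediately before it.
Its filler is the head noun "device", at word 5.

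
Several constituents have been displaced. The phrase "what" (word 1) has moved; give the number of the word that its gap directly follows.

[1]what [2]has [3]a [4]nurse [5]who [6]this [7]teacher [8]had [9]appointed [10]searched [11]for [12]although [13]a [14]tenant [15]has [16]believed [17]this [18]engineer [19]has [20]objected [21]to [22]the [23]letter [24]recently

The displaced element is "what" (word 1).
It functions as the object of the preposition "for" of "searched", so the gap sits immediately after word 11 ("for").
Base order: A nurse who this teacher had appointed has searched for what although a tenant has believed this engineer has objected to the letter recently.

11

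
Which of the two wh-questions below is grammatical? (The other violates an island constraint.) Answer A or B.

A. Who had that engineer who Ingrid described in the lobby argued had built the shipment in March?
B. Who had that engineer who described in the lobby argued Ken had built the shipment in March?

In B, the wh-phrase is extracted from inside a complex-NP island (relative clause) (introduced by "who"), which blocks movement.
In A, the extraction path crosses only that-complement boundaries, which are transparent.
So A is grammatical.

A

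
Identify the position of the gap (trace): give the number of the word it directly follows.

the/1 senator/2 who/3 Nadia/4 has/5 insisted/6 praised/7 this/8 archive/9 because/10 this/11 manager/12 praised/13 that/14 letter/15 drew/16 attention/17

The displaced element is "the senator" (word 2).
It is linked across 1 clause boundary (Ø).
It functions as the subject of "praised", so the gap sits immediately after word 6 ("insisted").
Base order: Nadia has insisted the senator praised this archive because this manager praised that letter.

6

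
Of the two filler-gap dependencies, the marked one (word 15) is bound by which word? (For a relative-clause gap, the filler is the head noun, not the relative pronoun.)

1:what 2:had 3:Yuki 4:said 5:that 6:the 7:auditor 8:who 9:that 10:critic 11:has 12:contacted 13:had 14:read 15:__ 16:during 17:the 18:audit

The marked gap is the direct object of "read".
Its filler is the fronted wh-phrase "what", at word 1.
(The other dependency links word 7 to a gap after word 12.)

1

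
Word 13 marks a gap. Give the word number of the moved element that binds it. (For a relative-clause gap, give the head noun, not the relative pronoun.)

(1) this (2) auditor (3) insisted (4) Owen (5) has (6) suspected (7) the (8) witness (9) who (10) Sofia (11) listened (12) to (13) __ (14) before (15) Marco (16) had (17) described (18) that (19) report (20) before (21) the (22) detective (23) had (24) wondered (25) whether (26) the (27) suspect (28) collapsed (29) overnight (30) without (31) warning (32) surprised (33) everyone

8

The gap at 13 is the prepositional object of "listened", inside a relative clause.
The relative pronoun is "who" (word 9); it is bound by the head noun immediately before it.
Its filler is the head noun "witness", at word 8.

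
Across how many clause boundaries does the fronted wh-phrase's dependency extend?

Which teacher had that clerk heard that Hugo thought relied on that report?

2

"which teacher" is extracted from the subject of "relied".
Boundaries crossed, outermost first: [that], [Ø] — 2 in total.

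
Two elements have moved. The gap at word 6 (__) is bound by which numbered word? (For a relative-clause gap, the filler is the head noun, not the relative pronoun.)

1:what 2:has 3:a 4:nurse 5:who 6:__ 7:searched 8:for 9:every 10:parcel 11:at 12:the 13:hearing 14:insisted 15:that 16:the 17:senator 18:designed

The marked gap is inside the relative clause, the subject of "searched".
Its filler is the head noun "nurse" (via "who"), at word 4.
(The other dependency links word 1 to a gap after word 18.)

4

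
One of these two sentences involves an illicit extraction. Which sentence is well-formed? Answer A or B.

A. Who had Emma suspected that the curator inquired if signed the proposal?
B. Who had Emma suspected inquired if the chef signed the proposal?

In A, the wh-phrase is extracted from inside a wh-island (introduced by "if"), which blocks movement.
In B, the extraction path crosses only that-complement boundaries, which are transparent.
So B is grammatical.

B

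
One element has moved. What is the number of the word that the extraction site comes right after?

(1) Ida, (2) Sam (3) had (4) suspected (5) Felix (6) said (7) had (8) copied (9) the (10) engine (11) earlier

The displaced element is "Ida" (word 1).
It is linked across 2 clause boundaries (Ø → Ø).
It functions as the subject of "copied", so the gap sits immediately after word 6 ("said").
Base order: Sam had suspected Felix said Ida had copied the engine earlier.

6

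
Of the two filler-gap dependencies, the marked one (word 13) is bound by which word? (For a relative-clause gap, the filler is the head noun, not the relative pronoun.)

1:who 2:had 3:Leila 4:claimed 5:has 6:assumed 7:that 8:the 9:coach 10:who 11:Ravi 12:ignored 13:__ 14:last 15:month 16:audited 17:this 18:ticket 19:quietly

The marked gap is inside the relative clause, the direct object of "ignored".
Its filler is the head noun "coach" (via "who"), at word 9.
(The other dependency links word 1 to a gap after word 4.)

9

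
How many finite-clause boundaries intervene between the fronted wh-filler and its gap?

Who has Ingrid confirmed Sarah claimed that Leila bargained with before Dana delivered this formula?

"who" is extracted from the PP object of "bargained".
Boundaries crossed, outermost first: [Ø], [that] — 2 in total.

2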